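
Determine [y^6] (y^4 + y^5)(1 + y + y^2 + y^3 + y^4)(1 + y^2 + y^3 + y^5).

(y^4 + y^5) has coefficients 0,0,0,0,1,1 for degrees 0…5.
(1 + y + y^2 + y^3 + y^4) has coefficients 1,1,1,1,1,0,0 for degrees 0…6.
Finally multiplying by (1 + y^2 + y^3 + y^5), the product of all factors after the first has coefficients 1,1,2,3,3,3,3 for degrees 0…6.
[y^6] = 1·2 + 1·1 = 3.

3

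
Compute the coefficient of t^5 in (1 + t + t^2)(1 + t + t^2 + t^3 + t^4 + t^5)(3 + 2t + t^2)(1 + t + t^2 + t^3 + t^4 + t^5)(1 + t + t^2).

(1 + t + t^2) has coefficients 1,1,1 for degrees 0…2.
(1 + t + t^2 + t^3 + t^4 + t^5) has coefficients 1,1,1,1,1,1 for degrees 0…5.
Multiplying by (3 + 2t + t^2) gives running coefficients 3,5,6,6,6,6 for degrees 0…5.
Multiplying by (1 + t + t^2 + t^3 + t^4 + t^5) gives running coefficients 3,8,14,20,26,32 for degrees 0…5.
Finally multiplying by (1 + t + t^2), the product of all factors after the first has coefficients 3,11,25,42,60,78 for degrees 0…5.
[t^5] = 1·78 + 1·60 + 1·42 = 180.

180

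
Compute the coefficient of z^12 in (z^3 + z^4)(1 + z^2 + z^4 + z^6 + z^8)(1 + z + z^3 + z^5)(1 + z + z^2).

(z^3 + z^4) has coefficients 0,0,0,1,1 for degrees 0…4.
(1 + z^2 + z^4 + z^6 + z^8) has coefficients 1,0,1,0,1,0,1,0,1,0,0,0,0 for degrees 0…12.
Multiplying by (1 + z + z^3 + z^5) gives running coefficients 1,1,1,2,1,3,1,3,1,3,0,2,0 for degrees 0…12.
Finally multiplying by (1 + z + z^2), the product of all factors after the first has coefficients 1,2,3,4,4,6,5,7,5,7,4,5,2 for degrees 0…12.
[z^12] = 1·7 + 1·5 = 12.

12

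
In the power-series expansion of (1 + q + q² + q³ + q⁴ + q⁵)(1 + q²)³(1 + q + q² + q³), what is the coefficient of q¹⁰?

16

(1 + q + q² + q³ + q⁴ + q⁵) has coefficients 1,1,1,1,1,1 for degrees 0…5.
(1 + q²)³ has coefficients 1,0,3,0,3,0,1,0,0,0,0 for degrees 0…10.
Finally multiplying by (1 + q + q² + q³), the product of all factors after the first has coefficients 1,1,4,4,6,6,4,4,1,1,0 for degrees 0…10.
[q¹⁰] = 1·0 + 1·1 + 1·1 + 1·4 + 1·4 + 1·6 = 16.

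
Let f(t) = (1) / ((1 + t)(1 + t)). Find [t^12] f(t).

The denominator gives the recurrence a_n = −2a_(n−1) − a_(n−2) for n ≥ 2; the numerator fixes a_0 = 1, a_1 = -2.
Iterating: 1, -2, 3, -4, 5, -6, 7, -8, 9, -10, 11, -12, 13, so a_12 = 13.

13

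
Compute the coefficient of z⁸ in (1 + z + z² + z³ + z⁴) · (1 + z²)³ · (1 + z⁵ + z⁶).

(1 + z + z² + z³ + z⁴) has coefficients 1,1,1,1,1 for degrees 0…4.
(1 + z²)³ has coefficients 1,0,3,0,3,0,1,0,0 for degrees 0…8.
Finally multiplying by (1 + z⁵ + z⁶), the product of all factors after the first has coefficients 1,0,3,0,3,1,2,3,3 for degrees 0…8.
[z⁸] = 1·3 + 1·3 + 1·2 + 1·1 + 1·3 = 12.

12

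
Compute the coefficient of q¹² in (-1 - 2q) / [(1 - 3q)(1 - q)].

The denominator gives the recurrence a_n = 4a_(n−1) − 3a_(n−2) for n ≥ 3; the numerator fixes a_0 = -1, a_1 = -6, a_2 = -21.
Iterating: -1, -6, -21, -66, -201, -606, -1821, -5466, -16401, -49206, -147621, -442866, -1328601, so a_12 = -1328601.

-1328601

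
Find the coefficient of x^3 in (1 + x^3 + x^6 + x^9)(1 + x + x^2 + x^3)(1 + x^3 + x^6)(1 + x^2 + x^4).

4

(1 + x^3 + x^6 + x^9) has coefficients 1,0,0,1 for degrees 0…3.
(1 + x + x^2 + x^3) has coefficients 1,1,1,1 for degrees 0…3.
Multiplying by (1 + x^3 + x^6) gives running coefficients 1,1,1,2 for degrees 0…3.
Finally multiplying by (1 + x^2 + x^4), the product of all factors after the first has coefficients 1,1,2,3 for degrees 0…3.
[x^3] = 1·3 + 1·1 = 4.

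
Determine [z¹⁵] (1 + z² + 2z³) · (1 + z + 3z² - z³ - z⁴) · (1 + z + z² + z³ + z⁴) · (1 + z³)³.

12

(1 + z² + 2z³) has coefficients 1,0,1,2 for degrees 0…3.
(1 + z + 3z² - z³ - z⁴) has coefficients 1,1,3,-1,-1,0,0,0,0,0,0,0,0,0,0,0 for degrees 0…15.
Multiplying by (1 + z + z² + z³ + z⁴) gives running coefficients 1,2,5,4,3,2,1,-2,-1,0,0,0,0,0,0,0 for degrees 0…15.
Finally multiplying by (1 + z³)³, the product of all factors after the first has coefficients 1,2,5,7,9,17,16,13,20,16,5,8,7,-3,-1,1 for degrees 0…15.
[z¹⁵] = 1·1 + 1·(-3) + 2·7 = 12.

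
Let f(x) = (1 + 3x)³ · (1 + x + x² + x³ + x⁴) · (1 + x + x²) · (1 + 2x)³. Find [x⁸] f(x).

(1 + 3x)³ has coefficients 1,9,27,27 for degrees 0…3.
(1 + x + x² + x³ + x⁴) has coefficients 1,1,1,1,1,0,0,0,0 for degrees 0…8.
Multiplying by (1 + x + x²) gives running coefficients 1,2,3,3,3,2,1,0,0 for degrees 0…8.
Finally multiplying by (1 + 2x)³, the product of all factors after the first has coefficients 1,8,27,53,73,80,73,54,28 for degrees 0…8.
[x⁸] = 1·28 + 9·54 + 27·73 + 27·80 = 4645.

4645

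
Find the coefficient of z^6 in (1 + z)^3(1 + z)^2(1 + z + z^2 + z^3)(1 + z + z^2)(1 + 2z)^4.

(1 + z)^3 has coefficients 1,3,3,1 for degrees 0…3.
(1 + z)^2 has coefficients 1,2,1,0,0,0,0 for degrees 0…6.
Multiplying by (1 + z + z^2 + z^3) gives running coefficients 1,3,4,4,3,1,0 for degrees 0…6.
Multiplying by (1 + z + z^2) gives running coefficients 1,4,8,11,11,8,4 for degrees 0…6.
Finally multiplying by (1 + 2z)^4, the product of all factors after the first has coefficients 1,12,64,203,435,680,812 for degrees 0…6.
[z^6] = 1·812 + 3·680 + 3·435 + 1·203 = 4360.

4360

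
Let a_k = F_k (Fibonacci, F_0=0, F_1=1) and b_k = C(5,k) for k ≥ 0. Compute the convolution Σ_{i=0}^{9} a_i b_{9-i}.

377

This is [x^9] in the product of the two ordinary generating functions.
Σ = 0·0 + 1·0 + 1·0 + 2·0 + 3·1 + 5·5 + 8·10 + 13·10 + 21·5 + 34·1 = 377.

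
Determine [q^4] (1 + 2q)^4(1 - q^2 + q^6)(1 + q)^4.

(1 + 2q)^4 has coefficients 1,8,24,32,16 for degrees 0…4.
(1 - q^2 + q^6) has coefficients 1,0,-1,0,0 for degrees 0…4.
Finally multiplying by (1 + q)^4, the product of all factors after the first has coefficients 1,4,5,0,-5 for degrees 0…4.
[q^4] = 1·(-5) + 8·0 + 24·5 + 32·4 + 16·1 = 259.

259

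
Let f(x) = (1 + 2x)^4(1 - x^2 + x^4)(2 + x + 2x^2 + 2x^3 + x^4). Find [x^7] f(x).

34

(1 + 2x)^4 has coefficients 1,8,24,32,16 for degrees 0…4.
(1 - x^2 + x^4) has coefficients 1,0,-1,0,1,0,0,0 for degrees 0…7.
Finally multiplying by (2 + x + 2x^2 + 2x^3 + x^4), the product of all factors after the first has coefficients 2,1,0,1,1,-1,1,2 for degrees 0…7.
[x^7] = 1·2 + 8·1 + 24·(-1) + 32·1 + 16·1 = 34.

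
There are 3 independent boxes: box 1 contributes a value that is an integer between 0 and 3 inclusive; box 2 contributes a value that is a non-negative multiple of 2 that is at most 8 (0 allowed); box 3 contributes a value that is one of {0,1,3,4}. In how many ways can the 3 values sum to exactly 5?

7

The generating function for the choices is (1 + x + x² + x³)·(1 + x² + x⁴ + x⁶ + x⁸)·(1 + x + x³ + x⁴); the count is [x⁵].
(1 + x + x² + x³) has coefficients 1,1,1,1 for degrees 0…3.
(1 + x² + x⁴ + x⁶ + x⁸) has coefficients 1,0,1,0,1,0 for degrees 0…5.
Finally multiplying by (1 + x + x³ + x⁴), the product of all factors after the first has coefficients 1,1,1,2,2,2 for degrees 0…5.
[x⁵] = 1·2 + 1·2 + 1·2 + 1·1 = 7.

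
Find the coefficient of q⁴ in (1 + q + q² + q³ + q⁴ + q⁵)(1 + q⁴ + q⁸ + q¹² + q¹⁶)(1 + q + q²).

4

(1 + q + q² + q³ + q⁴ + q⁵) has coefficients 1,1,1,1,1 for degrees 0…4.
(1 + q⁴ + q⁸ + q¹² + q¹⁶) has coefficients 1,0,0,0,1 for degrees 0…4.
Finally multiplying by (1 + q + q²), the product of all factors after the first has coefficients 1,1,1,0,1 for degrees 0…4.
[q⁴] = 1·1 + 1·0 + 1·1 + 1·1 + 1·1 = 4.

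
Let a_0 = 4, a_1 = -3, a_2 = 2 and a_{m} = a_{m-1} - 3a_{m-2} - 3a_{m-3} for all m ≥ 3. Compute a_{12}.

The ordinary generating function has denominator 1 - x + 3x^2 + 3x^3.
Iterating the recurrence: a_0,…,a_{12} = 4, -3, 2, -1, 2, -1, -4, -7, 8, 41, 38, -109, -346.

-346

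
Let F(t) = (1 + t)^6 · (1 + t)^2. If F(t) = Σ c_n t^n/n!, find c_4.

The EGF product rule gives c_4 = Σ_{k_1+k_2=4} C(4; k_1,k_2) · ∏ g_i(k_i), where (1+t)^6 gives the falling factorial (6)_k; (1+t)^2 gives the falling factorial (2)_k.
g_1(k) for k = 0…4: 1, 6, 30, 120, 360.
g_2(k) for k = 0…4: 1, 2, 2, 0, 0.
c_4 = Σ_k C(4,k)·g_1(k)·g_2(4−k) = 6·30·2 + 4·120·2 + 1·360·1 = 360 + 960 + 360 = 1680.

1680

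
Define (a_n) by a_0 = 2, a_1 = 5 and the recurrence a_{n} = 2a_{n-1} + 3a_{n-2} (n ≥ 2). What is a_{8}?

11482

The ordinary generating function has denominator 1 - 2y - 3y^2.
Iterating the recurrence: a_0,…,a_{8} = 2, 5, 16, 47, 142, 425, 1276, 3827, 11482.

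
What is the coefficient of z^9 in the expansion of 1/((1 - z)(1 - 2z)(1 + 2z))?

341

Partial fractions give a closed form: a_n = (-1/3)·1^n + (1)·2^n + (1/3)·(-2)^n.
At n = 9: a_9 = 341.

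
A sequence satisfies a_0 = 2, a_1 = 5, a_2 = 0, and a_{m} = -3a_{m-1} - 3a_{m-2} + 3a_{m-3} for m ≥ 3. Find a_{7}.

The ordinary generating function has denominator 1 + 3t + 3t^2 - 3t^3.
Iterating the recurrence: a_0,…,a_{7} = 2, 5, 0, -9, 42, -99, 144, -9.

-9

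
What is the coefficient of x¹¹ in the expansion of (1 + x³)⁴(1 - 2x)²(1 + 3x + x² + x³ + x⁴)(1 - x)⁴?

(1 + x³)⁴ has coefficients 1,0,0,4,0,0,6,0,0,4,0,0 for degrees 0…11.
(1 - 2x)² has coefficients 1,-4,4,0,0,0,0,0,0,0,0,0 for degrees 0…11.
Multiplying by (1 + 3x + x² + x³ + x⁴) gives running coefficients 1,-1,-7,9,1,0,4,0,0,0,0,0 for degrees 0…11.
Finally multiplying by (1 - x)⁴, the product of all factors after the first has coefficients 1,-5,3,27,-72,77,-33,-11,25,-16,4,0 for degrees 0…11.
[x¹¹] = 1·0 + 4·25 + 6·77 + 4·3 = 574.

574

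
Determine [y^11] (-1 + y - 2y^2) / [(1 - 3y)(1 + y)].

The denominator gives the recurrence a_n = 2a_(n−1) + 3a_(n−2) for n ≥ 3; the numerator fixes a_0 = -1, a_1 = -1, a_2 = -7.
Iterating: -1, -1, -7, -17, -55, -161, -487, -1457, -4375, -13121, -39367, -118097, so a_11 = -118097.

-118097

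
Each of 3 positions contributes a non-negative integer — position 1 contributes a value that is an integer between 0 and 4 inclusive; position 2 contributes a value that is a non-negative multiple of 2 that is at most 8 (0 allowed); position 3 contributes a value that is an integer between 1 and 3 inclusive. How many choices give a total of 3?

The generating function for the choices is (1 + y + y^2 + y^3 + y^4)·(1 + y^2 + y^4 + y^6 + y^8)·(y + y^2 + y^3); the count is [y^3].
(1 + y + y^2 + y^3 + y^4) has coefficients 1,1,1,1 for degrees 0…3.
(1 + y^2 + y^4 + y^6 + y^8) has coefficients 1,0,1,0 for degrees 0…3.
Finally multiplying by (y + y^2 + y^3), the product of all factors after the first has coefficients 0,1,1,2 for degrees 0…3.
[y^3] = 1·2 + 1·1 + 1·1 + 1·0 = 4.

4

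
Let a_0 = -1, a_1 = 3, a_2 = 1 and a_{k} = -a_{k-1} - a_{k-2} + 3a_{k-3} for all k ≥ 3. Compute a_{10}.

417

The ordinary generating function has denominator 1 + y + y^2 - 3y^3.
Iterating the recurrence: a_0,…,a_{10} = -1, 3, 1, -7, 15, -5, -31, 81, -65, -109, 417.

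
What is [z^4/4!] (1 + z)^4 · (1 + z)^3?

840

The EGF product rule gives c_4 = Σ_{k_1+k_2=4} C(4; k_1,k_2) · ∏ g_i(k_i), where (1+z)^4 gives the falling factorial (4)_k; (1+z)^3 gives the falling factorial (3)_k.
g_1(k) for k = 0…4: 1, 4, 12, 24, 24.
g_2(k) for k = 0…4: 1, 3, 6, 6, 0.
c_4 = Σ_k C(4,k)·g_1(k)·g_2(4−k) = 4·4·6 + 6·12·6 + 4·24·3 + 1·24·1 = 96 + 432 + 288 + 24 = 840.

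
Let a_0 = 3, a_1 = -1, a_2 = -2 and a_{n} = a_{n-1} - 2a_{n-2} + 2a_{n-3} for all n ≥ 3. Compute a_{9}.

-36

The ordinary generating function has denominator 1 - y + 2y^2 - 2y^3.
Iterating the recurrence: a_0,…,a_{9} = 3, -1, -2, 6, 8, -8, -12, 20, 28, -36.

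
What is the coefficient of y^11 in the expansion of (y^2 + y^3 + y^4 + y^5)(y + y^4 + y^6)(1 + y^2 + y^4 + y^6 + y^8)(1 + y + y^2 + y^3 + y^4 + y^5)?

28

(y^2 + y^3 + y^4 + y^5) has coefficients 0,0,1,1,1,1 for degrees 0…5.
(y + y^4 + y^6) has coefficients 0,1,0,0,1,0,1,0,0,0,0,0 for degrees 0…11.
Multiplying by (1 + y^2 + y^4 + y^6 + y^8) gives running coefficients 0,1,0,1,1,1,2,1,2,1,2,0 for degrees 0…11.
Finally multiplying by (1 + y + y^2 + y^3 + y^4 + y^5), the product of all factors after the first has coefficients 0,1,1,2,3,4,6,6,8,8,9,8 for degrees 0…11.
[y^11] = 1·8 + 1·8 + 1·6 + 1·6 = 28.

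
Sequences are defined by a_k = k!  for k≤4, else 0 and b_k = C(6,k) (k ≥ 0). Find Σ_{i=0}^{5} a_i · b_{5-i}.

This is [x^5] in the product of the two ordinary generating functions.
Σ = 1·6 + 1·15 + 2·20 + 6·15 + 24·6 + 0·1 = 295.

295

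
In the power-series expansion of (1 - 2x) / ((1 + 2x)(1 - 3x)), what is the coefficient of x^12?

109565

The denominator gives the recurrence a_n = a_(n−1) + 6a_(n−2) for n ≥ 2; the numerator fixes a_0 = 1, a_1 = -1.
Iterating: 1, -1, 5, -1, 29, 23, 197, 335, 1517, 3527, 12629, 33791, 109565, so a_12 = 109565.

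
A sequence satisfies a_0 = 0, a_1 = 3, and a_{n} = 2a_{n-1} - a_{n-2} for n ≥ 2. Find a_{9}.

The ordinary generating function has denominator 1 - 2z + z^2.
Iterating the recurrence: a_0,…,a_{9} = 0, 3, 6, 9, 12, 15, 18, 21, 24, 27.

27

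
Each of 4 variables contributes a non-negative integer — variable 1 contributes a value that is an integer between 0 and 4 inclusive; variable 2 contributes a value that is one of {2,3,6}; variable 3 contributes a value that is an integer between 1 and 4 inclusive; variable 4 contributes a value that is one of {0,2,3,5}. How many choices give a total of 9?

27

The generating function for the choices is (1 + t + t² + t³ + t⁴)·(t² + t³ + t⁶)·(t + t² + t³ + t⁴)·(1 + t² + t³ + t⁵); the count is [t⁹].
(1 + t + t² + t³ + t⁴) has coefficients 1,1,1,1,1 for degrees 0…4.
(t² + t³ + t⁶) has coefficients 0,0,1,1,0,0,1,0,0,0 for degrees 0…9.
Multiplying by (t + t² + t³ + t⁴) gives running coefficients 0,0,0,1,2,2,2,2,1,1 for degrees 0…9.
Finally multiplying by (1 + t² + t³ + t⁵), the product of all factors after the first has coefficients 0,0,0,1,2,3,5,6,6,7 for degrees 0…9.
[t⁹] = 1·7 + 1·6 + 1·6 + 1·5 + 1·3 = 27.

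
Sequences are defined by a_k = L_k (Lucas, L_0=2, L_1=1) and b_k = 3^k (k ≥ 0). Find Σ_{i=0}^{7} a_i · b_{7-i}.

6527

This is [x^7] in the product of the two ordinary generating functions.
Σ = 2·2187 + 1·729 + 3·243 + 4·81 + 7·27 + 11·9 + 18·3 + 29·1 = 6527.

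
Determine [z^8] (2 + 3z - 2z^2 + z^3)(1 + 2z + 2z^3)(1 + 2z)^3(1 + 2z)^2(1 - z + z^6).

-122

(2 + 3z - 2z^2 + z^3) has coefficients 2,3,-2,1 for degrees 0…3.
(1 + 2z + 2z^3) has coefficients 1,2,0,2,0,0,0,0,0 for degrees 0…8.
Multiplying by (1 + 2z)^3 gives running coefficients 1,8,24,34,28,24,16,0,0 for degrees 0…8.
Multiplying by (1 + 2z)^2 gives running coefficients 1,12,60,162,260,272,224,160,64 for degrees 0…8.
Finally multiplying by (1 - z + z^6), the product of all factors after the first has coefficients 1,11,48,102,98,12,-47,-52,-36 for degrees 0…8.
[z^8] = 2·(-36) + 3·(-52) − 2·(-47) + 1·12 = -122.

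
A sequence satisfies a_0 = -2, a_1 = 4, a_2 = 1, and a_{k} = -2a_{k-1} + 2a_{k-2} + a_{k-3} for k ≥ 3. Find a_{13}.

23764

The ordinary generating function has denominator 1 + 2x - 2x^2 - x^3.
Iterating the recurrence: a_0,…,a_{13} = -2, 4, 1, 4, -2, 13, -26, 76, -191, 508, -1322, 3469, -9074, 23764.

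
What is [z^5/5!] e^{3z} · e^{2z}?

The EGF product rule gives c_5 = Σ_{k_1+k_2=5} C(5; k_1,k_2) · ∏ g_i(k_i), where e^{3z} gives (3)^k; e^{2z} gives (2)^k.
g_1(k) for k = 0…5: 1, 3, 9, 27, 81, 243.
g_2(k) for k = 0…5: 1, 2, 4, 8, 16, 32.
c_5 = Σ_k C(5,k)·g_1(k)·g_2(5−k) = 1·1·32 + 5·3·16 + 10·9·8 + 10·27·4 + 5·81·2 + 1·243·1 = 32 + 240 + 720 + 1080 + 810 + 243 = 3125.

3125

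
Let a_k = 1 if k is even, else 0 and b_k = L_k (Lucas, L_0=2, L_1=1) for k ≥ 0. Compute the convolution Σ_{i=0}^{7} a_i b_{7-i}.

This is [x^7] in the product of the two ordinary generating functions.
Σ = 1·29 + 0·18 + 1·11 + 0·7 + 1·4 + 0·3 + 1·1 + 0·2 = 45.

45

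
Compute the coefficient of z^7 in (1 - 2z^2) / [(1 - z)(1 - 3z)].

The denominator gives the recurrence a_n = 4a_(n−1) − 3a_(n−2) for n ≥ 3; the numerator fixes a_0 = 1, a_1 = 4, a_2 = 11.
Iterating: 1, 4, 11, 32, 95, 284, 851, 2552, so a_7 = 2552.

2552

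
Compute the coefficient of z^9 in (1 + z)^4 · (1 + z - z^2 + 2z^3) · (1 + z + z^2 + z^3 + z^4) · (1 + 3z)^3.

2214

(1 + z)^4 has coefficients 1,4,6,4,1 for degrees 0…4.
(1 + z - z^2 + 2z^3) has coefficients 1,1,-1,2,0,0,0,0,0,0 for degrees 0…9.
Multiplying by (1 + z + z^2 + z^3 + z^4) gives running coefficients 1,2,1,3,3,2,1,2,0,0 for degrees 0…9.
Finally multiplying by (1 + 3z)^3, the product of all factors after the first has coefficients 1,11,46,93,111,137,181,146,99,81 for degrees 0…9.
[z^9] = 1·81 + 4·99 + 6·146 + 4·181 + 1·137 = 2214.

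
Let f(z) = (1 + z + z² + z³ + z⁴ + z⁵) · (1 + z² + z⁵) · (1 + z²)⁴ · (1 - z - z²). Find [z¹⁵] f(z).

-23

(1 + z + z² + z³ + z⁴ + z⁵) has coefficients 1,1,1,1,1,1 for degrees 0…5.
(1 + z² + z⁵) has coefficients 1,0,1,0,0,1,0,0,0,0,0,0,0,0,0,0 for degrees 0…15.
Multiplying by (1 + z²)⁴ gives running coefficients 1,0,5,0,10,1,10,4,5,6,1,4,0,1,0,0 for degrees 0…15.
Finally multiplying by (1 - z - z²), the product of all factors after the first has coefficients 1,-1,4,-5,5,-9,-1,-7,-9,-3,-10,-3,-5,-3,-1,-1 for degrees 0…15.
[z¹⁵] = 1·(-1) + 1·(-1) + 1·(-3) + 1·(-5) + 1·(-3) + 1·(-10) = -23.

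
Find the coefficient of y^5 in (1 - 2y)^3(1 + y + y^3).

(1 - 2y)^3 has coefficients 1,-6,12,-8 for degrees 0…3.
(1 + y + y^3) has coefficients 1,1,0,1,0,0 for degrees 0…5.
[y^5] = 1·0 − 6·0 + 12·1 − 8·0 = 12.

12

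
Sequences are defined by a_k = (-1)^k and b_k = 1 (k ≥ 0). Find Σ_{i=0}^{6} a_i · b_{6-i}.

1

Write out a_i and b_{6-i} for i = 0,…,6 and sum the products.
Σ = 1·1 − 1·1 + 1·1 − 1·1 + 1·1 − 1·1 + 1·1 = 1.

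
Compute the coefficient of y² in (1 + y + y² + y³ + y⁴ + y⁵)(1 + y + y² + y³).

3

(1 + y + y² + y³ + y⁴ + y⁵) has coefficients 1,1,1 for degrees 0…2.
(1 + y + y² + y³) has coefficients 1,1,1 for degrees 0…2.
[y²] = 1·1 + 1·1 + 1·1 = 3.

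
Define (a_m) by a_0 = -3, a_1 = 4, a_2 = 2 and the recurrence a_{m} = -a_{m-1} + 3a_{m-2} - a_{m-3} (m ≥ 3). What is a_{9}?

The ordinary generating function has denominator 1 + t - 3t^2 + t^3.
Iterating the recurrence: a_0,…,a_{9} = -3, 4, 2, 13, -11, 48, -94, 249, -579, 1420.

1420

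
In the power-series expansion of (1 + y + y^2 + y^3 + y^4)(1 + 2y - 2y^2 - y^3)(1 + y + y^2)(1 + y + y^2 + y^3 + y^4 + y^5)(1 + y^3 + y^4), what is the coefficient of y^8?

(1 + y + y^2 + y^3 + y^4) has coefficients 1,1,1,1,1 for degrees 0…4.
(1 + 2y - 2y^2 - y^3) has coefficients 1,2,-2,-1,0,0,0,0,0 for degrees 0…8.
Multiplying by (1 + y + y^2) gives running coefficients 1,3,1,-1,-3,-1,0,0,0 for degrees 0…8.
Multiplying by (1 + y + y^2 + y^3 + y^4 + y^5) gives running coefficients 1,4,5,4,1,0,-1,-4,-5 for degrees 0…8.
Finally multiplying by (1 + y^3 + y^4), the product of all factors after the first has coefficients 1,4,5,5,6,9,8,1,-4 for degrees 0…8.
[y^8] = 1·(-4) + 1·1 + 1·8 + 1·9 + 1·6 = 20.

20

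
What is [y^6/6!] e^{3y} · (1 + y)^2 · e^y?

24064

The EGF product rule gives c_6 = Σ_{k_1+k_2+k_3=6} C(6; k_1,k_2,k_3) · ∏ g_i(k_i), where e^{3y} gives (3)^k; (1+y)^2 gives the falling factorial (2)_k; e^y gives (1)^k.
g_1(k) for k = 0…6: 1, 3, 9, 27, 81, 243, 729.
g_2(k) for k = 0…6: 1, 2, 2, 0, 0, 0, 0.
g_3(k) for k = 0…6: 1, 1, 1, 1, 1, 1, 1.
First combine the last two factors: h(k) = Σ_j C(k,j)·g_2(j)·g_3(k−j) for k = 0…6: 1, 3, 7, 13, 21, 31, 43.
c_6 = Σ_k C(6,k)·g_1(k)·h(6−k) = 1·1·43 + 6·3·31 + 15·9·21 + 20·27·13 + 15·81·7 + 6·243·3 + 1·729·1 = 43 + 558 + 2835 + 7020 + 8505 + 4374 + 729 = 24064.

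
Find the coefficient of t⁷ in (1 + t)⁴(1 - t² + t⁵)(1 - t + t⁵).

8

(1 + t)⁴ has coefficients 1,4,6,4,1 for degrees 0…4.
(1 - t² + t⁵) has coefficients 1,0,-1,0,0,1,0,0 for degrees 0…7.
Finally multiplying by (1 - t + t⁵), the product of all factors after the first has coefficients 1,-1,-1,1,0,2,-1,-1 for degrees 0…7.
[t⁷] = 1·(-1) + 4·(-1) + 6·2 + 4·0 + 1·1 = 8.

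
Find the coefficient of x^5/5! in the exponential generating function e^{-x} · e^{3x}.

The EGF product rule gives c_5 = Σ_{k_1+k_2=5} C(5; k_1,k_2) · ∏ g_i(k_i), where e^{-x} gives (-1)^k; e^{3x} gives (3)^k.
g_1(k) for k = 0…5: 1, -1, 1, -1, 1, -1.
g_2(k) for k = 0…5: 1, 3, 9, 27, 81, 243.
c_5 = Σ_k C(5,k)·g_1(k)·g_2(5−k) = 1·1·243 + 5·(-1)·81 + 10·1·27 + 10·(-1)·9 + 5·1·3 + 1·(-1)·1 = 243 − 405 + 270 − 90 + 15 − 1 = 32.

32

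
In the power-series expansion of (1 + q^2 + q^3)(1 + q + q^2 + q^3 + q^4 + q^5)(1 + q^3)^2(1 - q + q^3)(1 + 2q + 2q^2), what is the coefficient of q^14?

(1 + q^2 + q^3) has coefficients 1,0,1,1 for degrees 0…3.
(1 + q + q^2 + q^3 + q^4 + q^5) has coefficients 1,1,1,1,1,1,0,0,0,0,0,0,0,0,0 for degrees 0…14.
Multiplying by (1 + q^3)^2 gives running coefficients 1,1,1,3,3,3,3,3,3,1,1,1,0,0,0 for degrees 0…14.
Multiplying by (1 - q + q^3) gives running coefficients 1,0,0,3,1,1,3,3,3,1,3,3,0,1,1 for degrees 0…14.
Finally multiplying by (1 + 2q + 2q^2), the product of all factors after the first has coefficients 1,2,2,3,7,9,7,11,15,13,11,11,12,7,3 for degrees 0…14.
[q^14] = 1·3 + 1·12 + 1·11 = 26.

26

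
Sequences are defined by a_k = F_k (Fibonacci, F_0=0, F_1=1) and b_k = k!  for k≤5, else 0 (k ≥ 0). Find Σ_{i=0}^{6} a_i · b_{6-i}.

175

Write out a_i and b_{6-i} for i = 0,…,6 and sum the products.
Σ = 0·0 + 1·120 + 1·24 + 2·6 + 3·2 + 5·1 + 8·1 = 175.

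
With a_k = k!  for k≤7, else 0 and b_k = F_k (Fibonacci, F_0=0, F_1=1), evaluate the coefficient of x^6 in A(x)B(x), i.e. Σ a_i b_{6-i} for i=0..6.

The convolution is the t^6 coefficient of A(t)B(t).
Σ = 1·8 + 1·5 + 2·3 + 6·2 + 24·1 + 120·1 + 720·0 = 175.

175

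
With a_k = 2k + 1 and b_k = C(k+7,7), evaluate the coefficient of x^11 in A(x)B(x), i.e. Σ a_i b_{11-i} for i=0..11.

260338

Write out a_i and b_{11-i} for i = 0,…,11 and sum the products.
Σ = 1·31824 + 3·19448 + 5·11440 + 7·6435 + 9·3432 + 11·1716 + 13·792 + 15·330 + 17·120 + 19·36 + 21·8 + 23·1 = 260338.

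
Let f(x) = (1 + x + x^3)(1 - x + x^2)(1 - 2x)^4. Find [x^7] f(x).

(1 + x + x^3) has coefficients 1,1,0,1 for degrees 0…3.
(1 - x + x^2) has coefficients 1,-1,1,0,0,0,0,0 for degrees 0…7.
Finally multiplying by (1 - 2x)^4, the product of all factors after the first has coefficients 1,-9,33,-64,72,-48,16,0 for degrees 0…7.
[x^7] = 1·0 + 1·16 + 1·72 = 88.

88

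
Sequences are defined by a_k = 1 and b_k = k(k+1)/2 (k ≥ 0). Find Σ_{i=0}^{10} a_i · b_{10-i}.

220

This is [x^10] in the product of the two ordinary generating functions.
Σ = 1·55 + 1·45 + 1·36 + 1·28 + 1·21 + 1·15 + 1·10 + 1·6 + 1·3 + 1·1 + 1·0 = 220.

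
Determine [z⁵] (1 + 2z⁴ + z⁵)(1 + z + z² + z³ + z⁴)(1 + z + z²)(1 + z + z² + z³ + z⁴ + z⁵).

(1 + 2z⁴ + z⁵) has coefficients 1,0,0,0,2,1 for degrees 0…5.
(1 + z + z² + z³ + z⁴) has coefficients 1,1,1,1,1,0 for degrees 0…5.
Multiplying by (1 + z + z²) gives running coefficients 1,2,3,3,3,2 for degrees 0…5.
Finally multiplying by (1 + z + z² + z³ + z⁴ + z⁵), the product of all factors after the first has coefficients 1,3,6,9,12,14 for degrees 0…5.
[z⁵] = 1·14 + 2·3 + 1·1 = 21.

21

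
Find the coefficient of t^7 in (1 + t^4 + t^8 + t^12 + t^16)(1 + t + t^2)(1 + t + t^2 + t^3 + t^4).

3

(1 + t^4 + t^8 + t^12 + t^16) has coefficients 1,0,0,0,1,0,0,0 for degrees 0…7.
(1 + t + t^2) has coefficients 1,1,1,0,0,0,0,0 for degrees 0…7.
Finally multiplying by (1 + t + t^2 + t^3 + t^4), the product of all factors after the first has coefficients 1,2,3,3,3,2,1,0 for degrees 0…7.
[t^7] = 1·0 + 1·3 = 3.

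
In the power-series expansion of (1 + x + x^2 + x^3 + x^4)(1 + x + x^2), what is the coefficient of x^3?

(1 + x + x^2 + x^3 + x^4) has coefficients 1,1,1,1 for degrees 0…3.
(1 + x + x^2) has coefficients 1,1,1,0 for degrees 0…3.
[x^3] = 1·0 + 1·1 + 1·1 + 1·1 = 3.

3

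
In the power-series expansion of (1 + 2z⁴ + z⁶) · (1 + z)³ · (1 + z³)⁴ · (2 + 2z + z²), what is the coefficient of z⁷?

(1 + 2z⁴ + z⁶) has coefficients 1,0,0,0,2,0,1 for degrees 0…6.
(1 + z)³ has coefficients 1,3,3,1,0,0,0,0 for degrees 0…7.
Multiplying by (1 + z³)⁴ gives running coefficients 1,3,3,5,12,12,10,18 for degrees 0…7.
Finally multiplying by (2 + 2z + z²), the product of all factors after the first has coefficients 2,8,13,19,37,53,56,68 for degrees 0…7.
[z⁷] = 1·68 + 2·19 + 1·8 = 114.

114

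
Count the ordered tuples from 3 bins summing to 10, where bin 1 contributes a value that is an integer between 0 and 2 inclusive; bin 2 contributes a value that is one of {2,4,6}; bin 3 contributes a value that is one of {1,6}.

The generating function for the choices is (1 + x + x²)·(x² + x⁴ + x⁶)·(x + x⁶); the count is [x¹⁰].
(1 + x + x²) has coefficients 1,1,1 for degrees 0…2.
(x² + x⁴ + x⁶) has coefficients 0,0,1,0,1,0,1,0,0,0,0 for degrees 0…10.
Finally multiplying by (x + x⁶), the product of all factors after the first has coefficients 0,0,0,1,0,1,0,1,1,0,1 for degrees 0…10.
[x¹⁰] = 1·1 + 1·0 + 1·1 = 2.

2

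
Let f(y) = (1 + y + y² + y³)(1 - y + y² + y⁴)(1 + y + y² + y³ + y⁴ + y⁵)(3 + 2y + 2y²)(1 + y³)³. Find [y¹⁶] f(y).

(1 + y + y² + y³) has coefficients 1,1,1,1 for degrees 0…3.
(1 - y + y² + y⁴) has coefficients 1,-1,1,0,1,0,0,0,0,0,0,0,0,0,0,0,0 for degrees 0…16.
Multiplying by (1 + y + y² + y³ + y⁴ + y⁵) gives running coefficients 1,0,1,1,2,2,1,2,1,1,0,0,0,0,0,0,0 for degrees 0…16.
Multiplying by (3 + 2y + 2y²) gives running coefficients 3,2,5,5,10,12,11,12,9,9,4,2,0,0,0,0,0 for degrees 0…16.
Finally multiplying by (1 + y³)³, the product of all factors after the first has coefficients 3,2,5,14,16,27,35,48,60,60,72,70,65,58,45,38,24 for degrees 0…16.
[y¹⁶] = 1·24 + 1·38 + 1·45 + 1·58 = 165.

165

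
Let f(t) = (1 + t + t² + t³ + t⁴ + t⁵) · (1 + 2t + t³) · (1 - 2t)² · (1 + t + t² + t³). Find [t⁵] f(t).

3

(1 + t + t² + t³ + t⁴ + t⁵) has coefficients 1,1,1,1,1,1 for degrees 0…5.
(1 + 2t + t³) has coefficients 1,2,0,1,0,0 for degrees 0…5.
Multiplying by (1 - 2t)² gives running coefficients 1,-2,-4,9,-4,4 for degrees 0…5.
Finally multiplying by (1 + t + t² + t³), the product of all factors after the first has coefficients 1,-1,-5,4,-1,5 for degrees 0…5.
[t⁵] = 1·5 + 1·(-1) + 1·4 + 1·(-5) + 1·(-1) + 1·1 = 3.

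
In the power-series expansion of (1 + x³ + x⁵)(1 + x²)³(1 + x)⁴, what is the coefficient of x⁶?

(1 + x³ + x⁵) has coefficients 1,0,0,1,0,1 for degrees 0…5.
(1 + x²)³ has coefficients 1,0,3,0,3,0,1 for degrees 0…6.
Finally multiplying by (1 + x)⁴, the product of all factors after the first has coefficients 1,4,9,16,22,24,22 for degrees 0…6.
[x⁶] = 1·22 + 1·16 + 1·4 = 42.

42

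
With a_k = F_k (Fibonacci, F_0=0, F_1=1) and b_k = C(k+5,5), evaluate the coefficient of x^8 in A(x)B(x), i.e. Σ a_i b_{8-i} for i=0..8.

Write out a_i and b_{8-i} for i = 0,…,8 and sum the products.
Σ = 0·1287 + 1·792 + 1·462 + 2·252 + 3·126 + 5·56 + 8·21 + 13·6 + 21·1 = 2683.

2683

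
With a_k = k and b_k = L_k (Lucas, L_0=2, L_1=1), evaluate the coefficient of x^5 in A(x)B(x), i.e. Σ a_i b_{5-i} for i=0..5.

Write out a_i and b_{5-i} for i = 0,…,5 and sum the products.
Σ = 0·11 + 1·7 + 2·4 + 3·3 + 4·1 + 5·2 = 38.

38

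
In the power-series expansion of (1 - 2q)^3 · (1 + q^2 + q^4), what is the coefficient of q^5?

-14

(1 - 2q)^3 has coefficients 1,-6,12,-8 for degrees 0…3.
(1 + q^2 + q^4) has coefficients 1,0,1,0,1,0 for degrees 0…5.
[q^5] = 1·0 − 6·1 + 12·0 − 8·1 = -14.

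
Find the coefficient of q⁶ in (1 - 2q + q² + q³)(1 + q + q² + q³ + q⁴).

2

(1 - 2q + q² + q³) has coefficients 1,-2,1,1 for degrees 0…3.
(1 + q + q² + q³ + q⁴) has coefficients 1,1,1,1,1,0,0 for degrees 0…6.
[q⁶] = 1·0 − 2·0 + 1·1 + 1·1 = 2.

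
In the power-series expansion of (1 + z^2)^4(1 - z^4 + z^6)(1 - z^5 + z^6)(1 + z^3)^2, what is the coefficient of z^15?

(1 + z^2)^4 has coefficients 1,0,4,0,6,0,4,0,1 for degrees 0…8.
(1 - z^4 + z^6) has coefficients 1,0,0,0,-1,0,1,0,0,0,0,0,0,0,0,0 for degrees 0…15.
Multiplying by (1 - z^5 + z^6) gives running coefficients 1,0,0,0,-1,-1,2,0,0,1,-1,-1,1,0,0,0 for degrees 0…15.
Finally multiplying by (1 + z^3)^2, the product of all factors after the first has coefficients 1,0,0,2,-1,-1,3,-2,-2,5,-2,-2,5,-2,-2,3 for degrees 0…15.
[z^15] = 1·3 + 4·(-2) + 6·(-2) + 4·5 + 1·(-2) = 1.

1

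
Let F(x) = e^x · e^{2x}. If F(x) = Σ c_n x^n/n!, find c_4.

The EGF product rule gives c_4 = Σ_{k_1+k_2=4} C(4; k_1,k_2) · ∏ g_i(k_i), where e^x gives (1)^k; e^{2x} gives (2)^k.
g_1(k) for k = 0…4: 1, 1, 1, 1, 1.
g_2(k) for k = 0…4: 1, 2, 4, 8, 16.
c_4 = Σ_k C(4,k)·g_1(k)·g_2(4−k) = 1·1·16 + 4·1·8 + 6·1·4 + 4·1·2 + 1·1·1 = 16 + 32 + 24 + 8 + 1 = 81.

81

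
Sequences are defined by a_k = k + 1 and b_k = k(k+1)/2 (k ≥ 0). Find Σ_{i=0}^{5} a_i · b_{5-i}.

70

The convolution is the t^5 coefficient of A(t)B(t).
Σ = 1·15 + 2·10 + 3·6 + 4·3 + 5·1 + 6·0 = 70.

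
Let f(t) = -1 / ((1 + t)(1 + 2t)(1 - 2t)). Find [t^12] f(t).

The denominator gives the recurrence a_n = −a_(n−1) + 4a_(n−2) + 4a_(n−3) for n ≥ 3; the numerator fixes a_0 = -1, a_1 = 1, a_2 = -5.
Iterating: -1, 1, -5, 5, -21, 21, -85, 85, -341, 341, -1365, 1365, -5461, so a_12 = -5461.

-5461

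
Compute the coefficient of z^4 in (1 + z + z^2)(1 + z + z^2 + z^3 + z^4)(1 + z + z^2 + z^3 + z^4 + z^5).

(1 + z + z^2) has coefficients 1,1,1 for degrees 0…2.
(1 + z + z^2 + z^3 + z^4) has coefficients 1,1,1,1,1 for degrees 0…4.
Finally multiplying by (1 + z + z^2 + z^3 + z^4 + z^5), the product of all factors after the first has coefficients 1,2,3,4,5 for degrees 0…4.
[z^4] = 1·5 + 1·4 + 1·3 = 12.

12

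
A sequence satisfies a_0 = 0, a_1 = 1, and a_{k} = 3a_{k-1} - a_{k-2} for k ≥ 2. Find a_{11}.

The ordinary generating function has denominator 1 - 3t + t^2.
Iterating the recurrence: a_0,…,a_{11} = 0, 1, 3, 8, 21, 55, 144, 377, 987, 2584, 6765, 17711.

17711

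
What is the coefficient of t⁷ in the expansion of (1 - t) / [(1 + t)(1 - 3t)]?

1093

The denominator gives the recurrence a_n = 2a_(n−1) + 3a_(n−2) for n ≥ 2; the numerator fixes a_0 = 1, a_1 = 1.
Iterating: 1, 1, 5, 13, 41, 121, 365, 1093, so a_7 = 1093.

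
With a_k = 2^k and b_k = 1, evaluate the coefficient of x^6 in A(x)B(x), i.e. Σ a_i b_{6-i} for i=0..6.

127

The convolution is the x^6 coefficient of A(x)B(x).
Σ = 1·1 + 2·1 + 4·1 + 8·1 + 16·1 + 32·1 + 64·1 = 127.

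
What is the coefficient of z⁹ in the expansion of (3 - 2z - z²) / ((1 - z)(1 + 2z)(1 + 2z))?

The denominator gives the recurrence a_n = −3a_(n−1) + 4a_(n−3) for n ≥ 3; the numerator fixes a_0 = 3, a_1 = -11, a_2 = 32.
Iterating: 3, -11, 32, -84, 208, -496, 1152, -2624, 5888, -13056, so a_9 = -13056.

-13056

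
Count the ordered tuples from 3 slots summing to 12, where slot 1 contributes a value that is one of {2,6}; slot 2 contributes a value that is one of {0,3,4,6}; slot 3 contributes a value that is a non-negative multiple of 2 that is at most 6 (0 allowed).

The generating function for the choices is (t^2 + t^6)·(1 + t^3 + t^4 + t^6)·(1 + t^2 + t^4 + t^6); the count is [t^12].
(t^2 + t^6) has coefficients 0,0,1,0,0,0,1 for degrees 0…6.
(1 + t^3 + t^4 + t^6) has coefficients 1,0,0,1,1,0,1,0,0,0,0,0,0 for degrees 0…12.
Finally multiplying by (1 + t^2 + t^4 + t^6), the product of all factors after the first has coefficients 1,0,1,1,2,1,3,1,2,1,2,0,1 for degrees 0…12.
[t^12] = 1·2 + 1·3 = 5.

5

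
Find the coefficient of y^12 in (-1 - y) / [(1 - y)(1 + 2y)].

Partial fractions give a closed form: a_n = (-2/3)·1^n + (-1/3)·(-2)^n.
At n = 12: a_12 = -1366.

-1366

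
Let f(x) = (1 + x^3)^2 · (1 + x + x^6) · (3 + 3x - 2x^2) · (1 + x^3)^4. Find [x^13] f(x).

135

(1 + x^3)^2 has coefficients 1,0,0,2,0,0,1 for degrees 0…6.
(1 + x + x^6) has coefficients 1,1,0,0,0,0,1,0,0,0,0,0,0,0 for degrees 0…13.
Multiplying by (3 + 3x - 2x^2) gives running coefficients 3,6,1,-2,0,0,3,3,-2,0,0,0,0,0 for degrees 0…13.
Finally multiplying by (1 + x^3)^4, the product of all factors after the first has coefficients 3,6,1,10,24,4,13,39,4,12,36,-4,13,24 for degrees 0…13.
[x^13] = 1·24 + 2·36 + 1·39 = 135.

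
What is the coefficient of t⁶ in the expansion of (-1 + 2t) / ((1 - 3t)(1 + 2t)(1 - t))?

-253

Partial fractions give a closed form: a_n = (-3/10)·3^n + (-8/15)·(-2)^n + (-1/6)·1^n.
At n = 6: a_6 = -253.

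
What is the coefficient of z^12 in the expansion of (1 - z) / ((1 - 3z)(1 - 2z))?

The denominator gives the recurrence a_n = 5a_(n−1) − 6a_(n−2) for n ≥ 2; the numerator fixes a_0 = 1, a_1 = 4.
Iterating: 1, 4, 14, 46, 146, 454, 1394, 4246, 12866, 38854, 117074, 352246, 1058786, so a_12 = 1058786.

1058786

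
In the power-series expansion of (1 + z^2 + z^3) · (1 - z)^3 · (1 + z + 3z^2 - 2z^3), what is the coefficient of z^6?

(1 + z^2 + z^3) has coefficients 1,0,1,1 for degrees 0…3.
(1 - z)^3 has coefficients 1,-3,3,-1,0,0,0 for degrees 0…6.
Finally multiplying by (1 + z + 3z^2 - 2z^3), the product of all factors after the first has coefficients 1,-2,3,-9,14,-9,2 for degrees 0…6.
[z^6] = 1·2 + 1·14 + 1·(-9) = 7.

7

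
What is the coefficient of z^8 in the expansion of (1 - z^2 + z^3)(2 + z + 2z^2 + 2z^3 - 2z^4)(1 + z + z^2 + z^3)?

(1 - z^2 + z^3) has coefficients 1,0,-1,1 for degrees 0…3.
(2 + z + 2z^2 + 2z^3 - 2z^4) has coefficients 2,1,2,2,-2,0,0,0,0 for degrees 0…8.
Finally multiplying by (1 + z + z^2 + z^3), the product of all factors after the first has coefficients 2,3,5,7,3,2,0,-2,0 for degrees 0…8.
[z^8] = 1·0 − 1·0 + 1·2 = 2.

2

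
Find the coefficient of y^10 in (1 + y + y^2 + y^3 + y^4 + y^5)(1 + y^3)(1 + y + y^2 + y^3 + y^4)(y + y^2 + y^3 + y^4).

(1 + y + y^2 + y^3 + y^4 + y^5) has coefficients 1,1,1,1,1,1 for degrees 0…5.
(1 + y^3) has coefficients 1,0,0,1,0,0,0,0,0,0,0 for degrees 0…10.
Multiplying by (1 + y + y^2 + y^3 + y^4) gives running coefficients 1,1,1,2,2,1,1,1,0,0,0 for degrees 0…10.
Finally multiplying by (y + y^2 + y^3 + y^4), the product of all factors after the first has coefficients 0,1,2,3,5,6,6,6,5,3,2 for degrees 0…10.
[y^10] = 1·2 + 1·3 + 1·5 + 1·6 + 1·6 + 1·6 = 28.

28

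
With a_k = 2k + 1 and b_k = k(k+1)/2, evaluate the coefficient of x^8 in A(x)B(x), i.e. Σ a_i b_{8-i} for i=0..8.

The convolution is the t^8 coefficient of A(t)B(t).
Σ = 1·36 + 3·28 + 5·21 + 7·15 + 9·10 + 11·6 + 13·3 + 15·1 + 17·0 = 540.

540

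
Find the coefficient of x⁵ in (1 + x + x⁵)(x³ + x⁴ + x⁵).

2

(1 + x + x⁵) has coefficients 1,1,0,0,0,1 for degrees 0…5.
(x³ + x⁴ + x⁵) has coefficients 0,0,0,1,1,1 for degrees 0…5.
[x⁵] = 1·1 + 1·1 + 1·0 = 2.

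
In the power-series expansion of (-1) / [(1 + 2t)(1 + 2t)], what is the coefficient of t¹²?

-53248

The denominator gives the recurrence a_n = −4a_(n−1) − 4a_(n−2) for n ≥ 2; the numerator fixes a_0 = -1, a_1 = 4.
Iterating: -1, 4, -12, 32, -80, 192, -448, 1024, -2304, 5120, -11264, 24576, -53248, so a_12 = -53248.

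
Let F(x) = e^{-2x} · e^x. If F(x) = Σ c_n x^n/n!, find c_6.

1

The EGF product rule gives c_6 = Σ_{k_1+k_2=6} C(6; k_1,k_2) · ∏ g_i(k_i), where e^{-2x} gives (-2)^k; e^x gives (1)^k.
g_1(k) for k = 0…6: 1, -2, 4, -8, 16, -32, 64.
g_2(k) for k = 0…6: 1, 1, 1, 1, 1, 1, 1.
c_6 = Σ_k C(6,k)·g_1(k)·g_2(6−k) = 1·1·1 + 6·(-2)·1 + 15·4·1 + 20·(-8)·1 + 15·16·1 + 6·(-32)·1 + 1·64·1 = 1 − 12 + 60 − 160 + 240 − 192 + 64 = 1.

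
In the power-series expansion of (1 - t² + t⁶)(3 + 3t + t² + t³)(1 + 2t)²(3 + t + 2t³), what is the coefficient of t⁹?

66

(1 - t² + t⁶) has coefficients 1,0,-1,0,0,0,1 for degrees 0…6.
(3 + 3t + t² + t³) has coefficients 3,3,1,1,0,0,0,0,0,0 for degrees 0…9.
Multiplying by (1 + 2t)² gives running coefficients 3,15,25,17,8,4,0,0,0,0 for degrees 0…9.
Finally multiplying by (3 + t + 2t³), the product of all factors after the first has coefficients 9,48,90,82,71,70,38,16,8,0 for degrees 0…9.
[t⁹] = 1·0 − 1·16 + 1·82 = 66.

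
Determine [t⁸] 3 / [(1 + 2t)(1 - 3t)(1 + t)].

9471

Partial fractions give a closed form: a_n = (12/5)·(-2)^n + (27/20)·3^n + (-3/4)·(-1)^n.
At n = 8: a_8 = 9471.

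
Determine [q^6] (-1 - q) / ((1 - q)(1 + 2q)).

-22

Partial fractions give a closed form: a_n = (-2/3)·1^n + (-1/3)·(-2)^n.
At n = 6: a_6 = -22.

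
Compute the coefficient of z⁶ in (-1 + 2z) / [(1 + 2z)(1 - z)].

-85

The denominator gives the recurrence a_n = −a_(n−1) + 2a_(n−2) for n ≥ 2; the numerator fixes a_0 = -1, a_1 = 3.
Iterating: -1, 3, -5, 11, -21, 43, -85, so a_6 = -85.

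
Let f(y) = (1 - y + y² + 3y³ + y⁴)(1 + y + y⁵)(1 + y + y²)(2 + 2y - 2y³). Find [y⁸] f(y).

(1 - y + y² + 3y³ + y⁴) has coefficients 1,-1,1,3,1 for degrees 0…4.
(1 + y + y⁵) has coefficients 1,1,0,0,0,1,0,0,0 for degrees 0…8.
Multiplying by (1 + y + y²) gives running coefficients 1,2,2,1,0,1,1,1,0 for degrees 0…8.
Finally multiplying by (2 + 2y - 2y³), the product of all factors after the first has coefficients 2,6,8,4,-2,-2,2,4,0 for degrees 0…8.
[y⁸] = 1·0 − 1·4 + 1·2 + 3·(-2) + 1·(-2) = -10.

-10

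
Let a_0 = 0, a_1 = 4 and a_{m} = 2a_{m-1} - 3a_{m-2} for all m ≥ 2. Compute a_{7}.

52

The ordinary generating function has denominator 1 - 2x + 3x^2.
Iterating the recurrence: a_0,…,a_{7} = 0, 4, 8, 4, -16, -44, -40, 52.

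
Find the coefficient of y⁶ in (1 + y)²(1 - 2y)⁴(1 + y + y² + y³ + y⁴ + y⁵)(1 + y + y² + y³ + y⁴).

-5

(1 + y)² has coefficients 1,2,1 for degrees 0…2.
(1 - 2y)⁴ has coefficients 1,-8,24,-32,16,0,0 for degrees 0…6.
Multiplying by (1 + y + y² + y³ + y⁴ + y⁵) gives running coefficients 1,-7,17,-15,1,1,0 for degrees 0…6.
Finally multiplying by (1 + y + y² + y³ + y⁴), the product of all factors after the first has coefficients 1,-6,11,-4,-3,-3,4 for degrees 0…6.
[y⁶] = 1·4 + 2·(-3) + 1·(-3) = -5.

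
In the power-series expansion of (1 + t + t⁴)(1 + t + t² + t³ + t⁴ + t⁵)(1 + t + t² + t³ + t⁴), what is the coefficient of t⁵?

(1 + t + t⁴) has coefficients 1,1,0,0,1 for degrees 0…4.
(1 + t + t² + t³ + t⁴ + t⁵) has coefficients 1,1,1,1,1,1 for degrees 0…5.
Finally multiplying by (1 + t + t² + t³ + t⁴), the product of all factors after the first has coefficients 1,2,3,4,5,5 for degrees 0…5.
[t⁵] = 1·5 + 1·5 + 1·2 = 12.

12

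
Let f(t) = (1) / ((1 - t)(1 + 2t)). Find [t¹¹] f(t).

The denominator gives the recurrence a_n = −a_(n−1) + 2a_(n−2) for n ≥ 2; the numerator fixes a_0 = 1, a_1 = -1.
Iterating: 1, -1, 3, -5, 11, -21, 43, -85, 171, -341, 683, -1365, so a_11 = -1365.

-1365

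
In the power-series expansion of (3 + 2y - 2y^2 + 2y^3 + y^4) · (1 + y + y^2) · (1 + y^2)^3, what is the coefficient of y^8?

9

(3 + 2y - 2y^2 + 2y^3 + y^4) has coefficients 3,2,-2,2,1 for degrees 0…4.
(1 + y + y^2) has coefficients 1,1,1,0,0,0,0,0,0 for degrees 0…8.
Finally multiplying by (1 + y^2)^3, the product of all factors after the first has coefficients 1,1,4,3,6,3,4,1,1 for degrees 0…8.
[y^8] = 3·1 + 2·1 − 2·4 + 2·3 + 1·6 = 9.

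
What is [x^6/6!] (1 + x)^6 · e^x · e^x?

The EGF product rule gives c_6 = Σ_{k_1+k_2+k_3=6} C(6; k_1,k_2,k_3) · ∏ g_i(k_i), where (1+x)^6 gives the falling factorial (6)_k; e^x gives (1)^k; e^x gives (1)^k.
g_1(k) for k = 0…6: 1, 6, 30, 120, 360, 720, 720.
g_2(k) for k = 0…6: 1, 1, 1, 1, 1, 1, 1.
g_3(k) for k = 0…6: 1, 1, 1, 1, 1, 1, 1.
First combine the last two factors: h(k) = Σ_j C(k,j)·g_2(j)·g_3(k−j) for k = 0…6: 1, 2, 4, 8, 16, 32, 64.
c_6 = Σ_k C(6,k)·g_1(k)·h(6−k) = 1·1·64 + 6·6·32 + 15·30·16 + 20·120·8 + 15·360·4 + 6·720·2 + 1·720·1 = 64 + 1152 + 7200 + 19200 + 21600 + 8640 + 720 = 58576.

58576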